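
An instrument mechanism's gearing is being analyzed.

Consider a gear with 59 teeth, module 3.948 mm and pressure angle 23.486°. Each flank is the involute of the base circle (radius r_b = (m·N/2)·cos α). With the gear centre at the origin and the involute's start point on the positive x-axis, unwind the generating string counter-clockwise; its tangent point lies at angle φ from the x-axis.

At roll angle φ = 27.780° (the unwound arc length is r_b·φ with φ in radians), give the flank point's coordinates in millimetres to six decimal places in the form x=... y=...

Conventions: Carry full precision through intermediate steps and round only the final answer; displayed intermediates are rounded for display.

x=118.644804 y=3.963754

recognized (one wheel, involute flank): single-mesh tooth geometry, m = 3.948, N = 59
pitch radius r_p = m·N/2 = 3.948·59/2 = 116.466000
base radius r_b = r_p·cos α = 116.466000·cos 23.486° = 106.817663
roll angle φ = 27.780° = 0.48485247 rad
x = r_b·(cos φ + φ·sin φ) = 118.644804
y = r_b·(sin φ − φ·cos φ) = 3.963754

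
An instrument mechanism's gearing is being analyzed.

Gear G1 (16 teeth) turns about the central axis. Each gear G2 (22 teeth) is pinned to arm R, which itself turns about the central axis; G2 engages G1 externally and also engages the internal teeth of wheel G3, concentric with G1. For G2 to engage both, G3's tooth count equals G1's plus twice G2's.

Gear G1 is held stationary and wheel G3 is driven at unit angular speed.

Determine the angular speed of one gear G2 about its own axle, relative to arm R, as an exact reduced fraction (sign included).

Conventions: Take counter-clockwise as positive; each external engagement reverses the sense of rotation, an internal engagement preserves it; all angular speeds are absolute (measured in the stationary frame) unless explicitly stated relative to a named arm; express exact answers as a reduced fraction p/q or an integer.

class = planetary set [G3 = 16+2·22 = 60; Willis about the carrier]
ring teeth: 16 + 2·22 = 60
16(ω_sun−ω_arm) = −60(ω_ring−ω_arm),  ω_sun = 0, ω_ring = 1
16(0−ω_arm) = −60(1−ω_arm)  ⇒  76·ω_arm = 60  ⇒  ω_arm = 15/19
sun–planet mesh: 16·(0−15/19) = −22·(ω_p−ω_arm)  ⇒  ω_p−ω_arm = 120/209
exact speed ratio = 120/209

120/209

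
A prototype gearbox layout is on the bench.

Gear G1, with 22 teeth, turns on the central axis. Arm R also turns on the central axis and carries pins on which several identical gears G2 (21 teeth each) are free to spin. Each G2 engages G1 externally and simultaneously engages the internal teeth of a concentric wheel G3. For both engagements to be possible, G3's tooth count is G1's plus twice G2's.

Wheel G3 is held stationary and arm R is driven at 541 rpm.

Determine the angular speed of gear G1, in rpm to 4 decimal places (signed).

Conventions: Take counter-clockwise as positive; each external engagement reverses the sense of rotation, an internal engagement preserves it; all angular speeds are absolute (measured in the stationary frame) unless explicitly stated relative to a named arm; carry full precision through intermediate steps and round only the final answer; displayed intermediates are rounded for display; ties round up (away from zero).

topology: planetary set — G1 22T / G2 21T / G3 64T, arm = carrier (Willis)
normalise by the input: solve with ω_arm = 1, then scale by 541 rpm
ring teeth: 22 + 2·21 = 64
22(ω_sun−ω_arm) = −64(ω_ring−ω_arm),  ω_ring = 0, ω_arm = 1
ω_sun = 1 − (64/22)(0−1) = 43/11
scale: ω_sun = 43/11 × 541 rpm = +2114.8182 rpm

+2114.8182 rpm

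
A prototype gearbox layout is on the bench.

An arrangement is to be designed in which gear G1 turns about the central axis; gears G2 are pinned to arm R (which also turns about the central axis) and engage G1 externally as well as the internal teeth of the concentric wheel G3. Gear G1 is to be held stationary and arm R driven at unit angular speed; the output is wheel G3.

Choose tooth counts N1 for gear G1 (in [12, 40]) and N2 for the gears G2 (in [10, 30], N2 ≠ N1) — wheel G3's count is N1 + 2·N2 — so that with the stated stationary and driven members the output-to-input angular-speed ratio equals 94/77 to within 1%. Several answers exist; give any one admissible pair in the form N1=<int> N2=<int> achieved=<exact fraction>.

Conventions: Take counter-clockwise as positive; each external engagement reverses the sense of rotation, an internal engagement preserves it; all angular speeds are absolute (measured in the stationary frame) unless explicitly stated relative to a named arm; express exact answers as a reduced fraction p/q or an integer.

N1=17 N2=30 achieved=94/77

class = planetary set [ratio 94/77 wanted; Willis about the carrier]
Willis with ω_sun = 0: ω_ring/ω_arm = (N1+N3)/N3; set equal to 94/77  ⇒  N3/N1 = 1/(94/77 − 1) = 77/17
N3 = N1 + 2·N2  ⇒  N2/N1 = (N3/N1 − 1)/2 = (77/17 − 1)/2 = 30/17
smallest multiple with N1 ≥ 12 and N2 ≥ 10: k = 1  ⇒  N1 = 1·17 = 17, N2 = 1·30 = 30 (N1 ≤ 40, N2 ≤ 30, N2 ≠ N1 ✓), N3 = 17 + 2·30 = 77
check: (N1+N3)/N3 with N1 = 17, N3 = 77 gives 94/77; |achieved − target| = 0 ≤ 47/3850 ✓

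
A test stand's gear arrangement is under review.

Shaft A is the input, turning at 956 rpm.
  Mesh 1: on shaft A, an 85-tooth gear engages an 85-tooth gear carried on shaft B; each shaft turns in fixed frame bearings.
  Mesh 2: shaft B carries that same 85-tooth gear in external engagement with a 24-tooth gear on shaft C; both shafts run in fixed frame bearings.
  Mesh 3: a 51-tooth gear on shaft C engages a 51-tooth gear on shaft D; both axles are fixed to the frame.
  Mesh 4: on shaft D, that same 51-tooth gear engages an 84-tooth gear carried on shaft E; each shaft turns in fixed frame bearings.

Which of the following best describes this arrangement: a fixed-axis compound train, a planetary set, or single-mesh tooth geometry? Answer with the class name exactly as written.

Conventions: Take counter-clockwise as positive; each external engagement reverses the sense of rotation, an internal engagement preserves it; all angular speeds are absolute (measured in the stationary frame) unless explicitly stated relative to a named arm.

4-mesh fixed-axis compound train (all bearings frame-fixed)
classification: fixed-axis compound train

fixed-axis compound train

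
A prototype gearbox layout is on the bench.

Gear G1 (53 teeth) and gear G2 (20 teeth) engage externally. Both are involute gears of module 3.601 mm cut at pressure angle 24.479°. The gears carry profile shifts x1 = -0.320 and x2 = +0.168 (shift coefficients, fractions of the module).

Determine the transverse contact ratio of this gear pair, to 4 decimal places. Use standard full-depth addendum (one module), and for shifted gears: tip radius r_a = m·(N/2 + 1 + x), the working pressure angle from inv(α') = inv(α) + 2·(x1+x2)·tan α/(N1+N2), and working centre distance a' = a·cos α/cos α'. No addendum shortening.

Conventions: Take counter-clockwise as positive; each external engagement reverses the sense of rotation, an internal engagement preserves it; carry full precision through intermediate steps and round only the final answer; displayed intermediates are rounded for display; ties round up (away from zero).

topology: single-mesh involute geometry — m = 3.601, 53T/20T pair
base radii: r_b1 = 86.848918, r_b2 = 32.773176
tip radii: r_a1 = 97.875180, r_a2 = 40.215968
inv(α') = inv(24.479°) + 2·(-0.320+0.168)·tan α/(53+20) = 0.02614857  ⇒  α' = 23.94172°
a' = a·cos α / cos α' = 131.4365·cos 24.479°/cos 23.94172° = 130.883472
action lengths: √(r_a1²−r_b1²) = 45.131102, √(r_a2²−r_b2²) = 23.307574
base pitch p_b = π·m·cos α = 10.295997
CR = (45.131102 + 23.307574 − 130.883472·sin 23.94172°)/10.295997 = 1.488465
contact ratio ≈ 1.4885

1.4885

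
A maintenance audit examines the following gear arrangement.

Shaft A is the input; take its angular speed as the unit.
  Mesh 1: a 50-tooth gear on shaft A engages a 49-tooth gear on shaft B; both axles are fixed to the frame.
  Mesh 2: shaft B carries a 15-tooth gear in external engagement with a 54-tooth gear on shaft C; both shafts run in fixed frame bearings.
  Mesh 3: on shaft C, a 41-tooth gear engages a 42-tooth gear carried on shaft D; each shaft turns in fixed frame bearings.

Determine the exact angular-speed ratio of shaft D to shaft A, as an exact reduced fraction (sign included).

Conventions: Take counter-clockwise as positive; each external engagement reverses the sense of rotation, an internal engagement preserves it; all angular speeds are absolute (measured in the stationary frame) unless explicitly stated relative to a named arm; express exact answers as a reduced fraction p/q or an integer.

class = fixed-axis compound train [3 meshes; 3 ratios multiply, 3 sense flips]
mesh 1 [50T→49T]: running ratio 50/49, sense −
mesh 2 [15T→54T]: running ratio 125/441, sense +
mesh 3 [41T→42T]: running ratio 5125/18522, sense −
ω_out/ω_in = -5125/18522

-5125/18522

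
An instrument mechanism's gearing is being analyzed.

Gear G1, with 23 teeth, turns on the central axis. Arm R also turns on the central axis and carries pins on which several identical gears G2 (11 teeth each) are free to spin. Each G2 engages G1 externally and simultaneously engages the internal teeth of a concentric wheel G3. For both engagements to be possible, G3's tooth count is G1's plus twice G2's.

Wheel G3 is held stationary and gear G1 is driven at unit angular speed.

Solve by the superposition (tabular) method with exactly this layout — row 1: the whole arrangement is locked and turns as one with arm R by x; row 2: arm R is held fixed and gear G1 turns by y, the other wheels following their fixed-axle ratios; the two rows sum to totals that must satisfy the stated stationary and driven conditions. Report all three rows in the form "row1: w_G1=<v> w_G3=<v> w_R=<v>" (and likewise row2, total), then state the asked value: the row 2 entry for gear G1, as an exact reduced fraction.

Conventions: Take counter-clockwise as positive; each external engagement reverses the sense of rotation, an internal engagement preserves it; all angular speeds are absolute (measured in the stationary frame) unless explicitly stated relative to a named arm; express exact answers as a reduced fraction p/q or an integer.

planetary set (23T centre, 11T on arm, 45T internal) — Willis relation
superposition row 1 [locked train]: every member turns x
superposition row 2 [arm held]: sun y, ring −(23/45)·y, arm 0
boundary: total ω_ring = x − (23/45)·y = 0 and total ω_sun = x + y = 1  ⇒  y = 45/68, x = 23/68
row 2 ring = −(23/45)·45/68 = -23/68
totals (row 1 + row 2): sun 23/68 + 45/68 = 1, ring 23/68 + (-23/68) = 0, arm 23/68 + 0 = 23/68
asked cell (row2, sun) = 45/68

row1: w_G1=23/68 w_G3=23/68 w_R=23/68
row2: w_G1=45/68 w_G3=-23/68 w_R=0
total: w_G1=1 w_G3=0 w_R=23/68
asked value: 45/68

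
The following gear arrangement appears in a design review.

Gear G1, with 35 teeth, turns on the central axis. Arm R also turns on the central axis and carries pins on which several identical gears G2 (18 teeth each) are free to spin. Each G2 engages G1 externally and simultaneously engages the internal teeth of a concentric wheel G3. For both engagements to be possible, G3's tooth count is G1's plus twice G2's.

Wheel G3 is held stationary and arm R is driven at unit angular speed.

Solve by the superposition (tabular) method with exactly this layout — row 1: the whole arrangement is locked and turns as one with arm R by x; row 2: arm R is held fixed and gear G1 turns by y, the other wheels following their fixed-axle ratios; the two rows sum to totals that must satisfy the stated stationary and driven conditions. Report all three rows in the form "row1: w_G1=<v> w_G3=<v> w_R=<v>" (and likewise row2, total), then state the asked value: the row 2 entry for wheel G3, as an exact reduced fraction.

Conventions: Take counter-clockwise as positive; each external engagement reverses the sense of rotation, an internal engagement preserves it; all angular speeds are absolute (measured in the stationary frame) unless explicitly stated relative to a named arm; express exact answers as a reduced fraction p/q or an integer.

class = planetary set [G3 = 35+2·18 = 71; Willis about the carrier]
row 1: whole set turns with the arm by x
row 2 — arm fixed, fixed-axis ratios: sun y, ring −(35/71)·y, arm 0
boundary: total ω_ring = x − (35/71)·y = 0 and total ω_arm = x = 1  ⇒  y = 71/35, x = 1
row 2 ring = −(35/71)·71/35 = -1
totals (row 1 + row 2): sun 1 + 71/35 = 106/35, ring 1 + (-1) = 0, arm 1 + 0 = 1
asked cell (row2, ring) = -1

row1: w_G1=1 w_G3=1 w_R=1
row2: w_G1=71/35 w_G3=-1 w_R=0
total: w_G1=106/35 w_G3=0 w_R=1
asked value: -1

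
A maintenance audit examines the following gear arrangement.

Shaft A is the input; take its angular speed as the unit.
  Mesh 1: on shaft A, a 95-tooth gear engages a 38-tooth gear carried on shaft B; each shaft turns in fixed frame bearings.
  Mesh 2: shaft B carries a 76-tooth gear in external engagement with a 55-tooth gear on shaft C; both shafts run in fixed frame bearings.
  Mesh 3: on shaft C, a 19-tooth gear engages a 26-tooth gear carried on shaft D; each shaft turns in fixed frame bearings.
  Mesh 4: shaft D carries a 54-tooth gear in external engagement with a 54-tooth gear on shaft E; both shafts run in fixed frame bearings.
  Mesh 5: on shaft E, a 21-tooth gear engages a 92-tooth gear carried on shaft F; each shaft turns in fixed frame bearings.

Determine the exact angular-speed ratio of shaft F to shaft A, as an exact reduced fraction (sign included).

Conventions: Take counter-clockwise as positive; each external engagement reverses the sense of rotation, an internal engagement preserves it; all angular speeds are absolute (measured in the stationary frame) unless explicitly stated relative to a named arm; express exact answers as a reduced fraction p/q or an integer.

class = fixed-axis compound train [5 meshes; 5 ratios multiply, 5 sense flips]
mesh 1 [95T→38T]: running ratio 5/2, sense −
mesh 2 [76T→55T]: running ratio 38/11, sense +
mesh 3 [19T→26T]: running ratio 361/143, sense −
mesh 4 [54T→54T]: running ratio 361/143, sense +
mesh 5 [21T→92T]: running ratio 7581/13156, sense −
ω_out/ω_in = -7581/13156

-7581/13156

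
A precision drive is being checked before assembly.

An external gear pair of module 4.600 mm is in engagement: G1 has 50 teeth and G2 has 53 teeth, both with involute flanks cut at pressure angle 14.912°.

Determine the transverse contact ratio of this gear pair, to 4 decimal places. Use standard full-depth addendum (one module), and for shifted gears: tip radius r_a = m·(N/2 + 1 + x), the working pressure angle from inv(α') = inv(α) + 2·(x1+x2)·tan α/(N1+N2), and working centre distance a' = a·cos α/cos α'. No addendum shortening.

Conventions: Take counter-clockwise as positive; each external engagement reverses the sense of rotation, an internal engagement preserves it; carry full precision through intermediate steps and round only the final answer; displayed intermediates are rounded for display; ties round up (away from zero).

2.1030

class = single-mesh tooth geometry [involute pair 50T × 53T, m = 4.600]
base radii: r_b1 = 111.127054, r_b2 = 117.794677
tip radii: r_a1 = 119.600000, r_a2 = 126.500000
no profile shift: α' = α, a' = a
action lengths: √(r_a1²−r_b1²) = 44.214681, √(r_a2²−r_b2²) = 46.115769
base pitch p_b = π·m·cos α = 13.964637
CR = (44.214681 + 46.115769 − 236.900000·sin 14.91200°)/13.964637 = 2.103008
contact ratio ≈ 2.1030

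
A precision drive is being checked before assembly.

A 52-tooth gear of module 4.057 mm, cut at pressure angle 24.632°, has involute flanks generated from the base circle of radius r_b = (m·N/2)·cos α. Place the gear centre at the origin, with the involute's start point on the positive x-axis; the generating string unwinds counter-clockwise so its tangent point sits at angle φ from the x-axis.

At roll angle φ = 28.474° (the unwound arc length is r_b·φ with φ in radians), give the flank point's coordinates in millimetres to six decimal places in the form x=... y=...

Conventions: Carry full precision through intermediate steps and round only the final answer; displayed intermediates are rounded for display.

topology: single-mesh involute geometry — m = 4.057, N = 52
pitch radius r_p = m·N/2 = 4.057·52/2 = 105.482000
base radius r_b = r_p·cos α = 105.482000·cos 24.632° = 95.883504
roll angle φ = 28.474° = 0.49696505 rad
x = r_b·(cos φ + φ·sin φ) = 107.002785
y = r_b·(sin φ − φ·cos φ) = 3.826803

x=107.002785 y=3.826803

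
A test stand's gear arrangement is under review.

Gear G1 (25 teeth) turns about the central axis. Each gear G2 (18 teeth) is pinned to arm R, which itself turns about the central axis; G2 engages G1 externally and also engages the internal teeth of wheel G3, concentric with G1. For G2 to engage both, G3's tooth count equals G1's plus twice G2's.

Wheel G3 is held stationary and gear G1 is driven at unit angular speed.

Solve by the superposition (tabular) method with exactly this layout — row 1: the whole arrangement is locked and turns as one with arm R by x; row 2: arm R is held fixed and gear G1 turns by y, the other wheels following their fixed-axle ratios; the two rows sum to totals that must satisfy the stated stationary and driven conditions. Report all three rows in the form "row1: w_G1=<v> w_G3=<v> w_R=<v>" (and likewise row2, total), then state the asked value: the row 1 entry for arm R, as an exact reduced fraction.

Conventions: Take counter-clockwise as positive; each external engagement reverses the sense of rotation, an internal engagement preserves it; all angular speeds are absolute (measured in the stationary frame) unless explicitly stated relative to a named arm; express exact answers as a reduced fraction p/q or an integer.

class = planetary set [G3 = 25+2·18 = 61; Willis about the carrier]
row 1 (train locked, turned with arm): all members turn x
row 2 (arm held, sun turns y): ω_ring = −(25/61)·y, ω_arm = 0
boundary: total ω_ring = x − (25/61)·y = 0 and total ω_sun = x + y = 1  ⇒  y = 61/86, x = 25/86
row 2 ring = −(25/61)·61/86 = -25/86
totals (row 1 + row 2): sun 25/86 + 61/86 = 1, ring 25/86 + (-25/86) = 0, arm 25/86 + 0 = 25/86
asked cell (row1, arm) = 25/86

row1: w_G1=25/86 w_G3=25/86 w_R=25/86
row2: w_G1=61/86 w_G3=-25/86 w_R=0
total: w_G1=1 w_G3=0 w_R=25/86
asked value: 25/86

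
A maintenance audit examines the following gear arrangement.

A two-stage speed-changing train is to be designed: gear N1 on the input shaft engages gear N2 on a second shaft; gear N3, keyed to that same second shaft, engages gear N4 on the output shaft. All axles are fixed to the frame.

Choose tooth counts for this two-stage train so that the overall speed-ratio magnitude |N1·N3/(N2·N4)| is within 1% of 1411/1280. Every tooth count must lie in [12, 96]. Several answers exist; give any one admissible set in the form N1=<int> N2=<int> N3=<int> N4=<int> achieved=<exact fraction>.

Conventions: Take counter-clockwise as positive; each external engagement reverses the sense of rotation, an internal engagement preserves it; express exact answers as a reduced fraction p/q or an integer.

N1=17 N2=16 N3=83 N4=80 achieved=1411/1280

topology: fixed-axis compound train — 2 stages, target 1411/1280
target = 1411/1280 in lowest terms: an exact hit needs N1·N3 = k·1411 and N2·N4 = k·1280 for one integer k, every count in [12, 96]; additionally prefer no 1:1 stage (N1 ≠ N2, N3 ≠ N4)
k = 1: N1·N3 = 1411 = 17·83, N2·N4 = 1280 = 16·80
achieved = 17·83/(16·80) = 1411/1280; |achieved − target| = 0 ≤ 1411/128000 ✓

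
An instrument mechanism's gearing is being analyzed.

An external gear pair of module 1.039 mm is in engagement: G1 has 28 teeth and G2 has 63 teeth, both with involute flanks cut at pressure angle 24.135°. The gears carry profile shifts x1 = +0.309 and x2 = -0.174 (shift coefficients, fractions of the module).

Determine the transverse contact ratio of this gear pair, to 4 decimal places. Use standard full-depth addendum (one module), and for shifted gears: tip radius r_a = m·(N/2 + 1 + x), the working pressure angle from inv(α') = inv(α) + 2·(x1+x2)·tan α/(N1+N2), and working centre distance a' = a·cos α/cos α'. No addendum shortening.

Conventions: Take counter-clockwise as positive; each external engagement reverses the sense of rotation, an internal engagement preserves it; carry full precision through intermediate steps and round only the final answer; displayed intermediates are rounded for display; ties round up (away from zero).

single-mesh involute tooth geometry (28T engaging 63T at module 1.039)
base radii: r_b1 = 13.274455, r_b2 = 29.867524
tip radii: r_a1 = 15.906051, r_a2 = 33.586714
inv(α') = inv(24.135°) + 2·(+0.309-0.174)·tan α/(28+63) = 0.02814909  ⇒  α' = 24.50786°
a' = a·cos α / cos α' = 47.2745·cos 24.135°/cos 24.50786° = 47.413751
action lengths: √(r_a1²−r_b1²) = 8.763064, √(r_a2²−r_b2²) = 15.362238
base pitch p_b = π·m·cos α = 2.978781
CR = (8.763064 + 15.362238 − 47.413751·sin 24.50786°)/2.978781 = 1.496324
contact ratio ≈ 1.4963

1.4963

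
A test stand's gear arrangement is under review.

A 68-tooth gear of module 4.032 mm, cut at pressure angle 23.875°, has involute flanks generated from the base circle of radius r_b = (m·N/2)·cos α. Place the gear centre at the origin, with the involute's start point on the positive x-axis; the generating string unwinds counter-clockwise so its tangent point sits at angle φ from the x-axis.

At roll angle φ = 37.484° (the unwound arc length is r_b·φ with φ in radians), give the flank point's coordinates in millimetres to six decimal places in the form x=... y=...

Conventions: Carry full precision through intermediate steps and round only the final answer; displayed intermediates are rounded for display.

x=149.381196 y=11.207166

topology: single-mesh involute geometry — m = 4.032, N = 68
pitch radius r_p = m·N/2 = 4.032·68/2 = 137.088000
base radius r_b = r_p·cos α = 137.088000·cos 23.875° = 125.357468
roll angle φ = 37.484° = 0.65421922 rad
x = r_b·(cos φ + φ·sin φ) = 149.381196
y = r_b·(sin φ − φ·cos φ) = 11.207166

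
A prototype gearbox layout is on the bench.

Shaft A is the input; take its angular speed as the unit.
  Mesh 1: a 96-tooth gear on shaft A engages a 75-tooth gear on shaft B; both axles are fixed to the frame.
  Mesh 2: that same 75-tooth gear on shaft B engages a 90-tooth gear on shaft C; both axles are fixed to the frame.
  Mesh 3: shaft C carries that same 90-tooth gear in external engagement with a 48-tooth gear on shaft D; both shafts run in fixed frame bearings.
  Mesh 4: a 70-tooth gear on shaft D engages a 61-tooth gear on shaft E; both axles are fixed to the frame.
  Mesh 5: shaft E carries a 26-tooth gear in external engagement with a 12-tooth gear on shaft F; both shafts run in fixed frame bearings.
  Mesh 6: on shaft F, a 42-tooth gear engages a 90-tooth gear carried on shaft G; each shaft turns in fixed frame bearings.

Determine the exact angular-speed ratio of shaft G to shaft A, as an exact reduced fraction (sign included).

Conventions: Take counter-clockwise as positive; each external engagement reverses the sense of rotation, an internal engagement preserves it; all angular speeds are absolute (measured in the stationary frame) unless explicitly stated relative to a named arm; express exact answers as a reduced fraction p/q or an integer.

class = fixed-axis compound train [6 meshes; 6 ratios multiply, 6 sense flips]
mesh 1 [96T→75T]: running ratio 32/25, sense −
mesh 2 [75T→90T]: running ratio 16/15, sense +
mesh 3 [90T→48T]: running ratio 2, sense −
mesh 4 [70T→61T]: running ratio 140/61, sense +
mesh 5 [26T→12T]: running ratio 910/183, sense −
mesh 6 [42T→90T]: running ratio 1274/549, sense +
ω_out/ω_in = 1274/549

1274/549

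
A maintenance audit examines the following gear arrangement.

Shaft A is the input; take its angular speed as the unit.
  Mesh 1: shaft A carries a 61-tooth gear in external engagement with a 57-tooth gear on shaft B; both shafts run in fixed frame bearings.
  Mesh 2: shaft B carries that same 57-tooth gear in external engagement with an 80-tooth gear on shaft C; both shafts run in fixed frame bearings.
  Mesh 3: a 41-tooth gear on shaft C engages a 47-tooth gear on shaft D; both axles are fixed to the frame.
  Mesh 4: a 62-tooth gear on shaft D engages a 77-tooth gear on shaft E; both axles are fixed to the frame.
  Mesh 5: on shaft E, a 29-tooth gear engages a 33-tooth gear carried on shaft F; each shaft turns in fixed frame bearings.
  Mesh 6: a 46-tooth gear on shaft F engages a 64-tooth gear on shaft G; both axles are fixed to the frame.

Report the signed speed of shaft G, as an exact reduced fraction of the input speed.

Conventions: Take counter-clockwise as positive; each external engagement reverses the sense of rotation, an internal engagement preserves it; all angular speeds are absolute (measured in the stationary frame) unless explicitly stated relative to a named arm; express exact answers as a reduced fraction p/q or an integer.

51713177/152866560

6-mesh fixed-axis compound train (all bearings frame-fixed)
mesh 1 [61T→57T]: |ω|/ω_in = 1×61/57 = 61/57, sense flips to −
mesh 2 [57T→80T]: |ω|/ω_in = (61/57)×57/80 = 61/80, sense flips to +
mesh 3 [41T→47T]: |ω|/ω_in = (61/80)×41/47 = 2501/3760, sense flips to −
mesh 4 [62T→77T]: |ω|/ω_in = (2501/3760)×62/77 = 77531/144760, sense flips to +
mesh 5 [29T→33T]: |ω|/ω_in = (77531/144760)×29/33 = 2248399/4777080, sense flips to −
mesh 6 [46T→64T]: |ω|/ω_in = (2248399/4777080)×46/64 = 51713177/152866560, sense flips to +
signed output speed (× input speed) = 51713177/152866560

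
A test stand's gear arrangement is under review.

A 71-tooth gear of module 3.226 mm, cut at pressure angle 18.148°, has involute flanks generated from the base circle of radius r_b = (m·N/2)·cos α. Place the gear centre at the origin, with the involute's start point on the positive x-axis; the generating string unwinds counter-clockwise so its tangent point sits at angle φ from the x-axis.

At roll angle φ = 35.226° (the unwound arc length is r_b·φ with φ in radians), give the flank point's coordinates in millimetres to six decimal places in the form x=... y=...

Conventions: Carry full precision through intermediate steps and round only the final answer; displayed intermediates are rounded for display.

x=127.490538 y=8.115741

topology: single-mesh involute geometry — m = 3.226, N = 71
pitch radius r_p = m·N/2 = 3.226·71/2 = 114.523000
base radius r_b = r_p·cos α = 114.523000·cos 18.148° = 108.826068
roll angle φ = 35.226° = 0.61480968 rad
x = r_b·(cos φ + φ·sin φ) = 127.490538
y = r_b·(sin φ − φ·cos φ) = 8.115741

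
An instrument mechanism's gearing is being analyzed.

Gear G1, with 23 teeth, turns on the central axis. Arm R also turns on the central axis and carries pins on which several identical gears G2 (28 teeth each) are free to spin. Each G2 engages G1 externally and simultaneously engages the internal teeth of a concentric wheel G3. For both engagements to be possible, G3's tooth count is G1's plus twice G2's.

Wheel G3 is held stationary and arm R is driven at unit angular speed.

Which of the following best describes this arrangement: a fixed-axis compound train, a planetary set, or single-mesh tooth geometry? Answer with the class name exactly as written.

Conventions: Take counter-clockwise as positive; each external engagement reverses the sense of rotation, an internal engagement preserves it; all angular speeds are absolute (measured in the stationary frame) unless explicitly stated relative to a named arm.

planetary set

planetary set (23T centre, 28T on arm, 79T internal) — Willis relation
classification: planetary set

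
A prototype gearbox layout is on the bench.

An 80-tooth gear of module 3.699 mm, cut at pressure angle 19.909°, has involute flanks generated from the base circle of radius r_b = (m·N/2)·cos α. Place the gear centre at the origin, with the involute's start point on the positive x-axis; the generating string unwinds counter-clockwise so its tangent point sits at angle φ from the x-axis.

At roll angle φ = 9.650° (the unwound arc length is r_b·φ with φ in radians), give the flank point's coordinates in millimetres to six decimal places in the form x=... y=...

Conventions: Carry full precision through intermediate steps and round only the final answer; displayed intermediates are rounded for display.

x=141.076297 y=0.220923

topology: single-mesh involute geometry — m = 3.699, N = 80
pitch radius r_p = m·N/2 = 3.699·80/2 = 147.960000
base radius r_b = r_p·cos α = 147.960000·cos 19.909° = 139.117119
roll angle φ = 9.650° = 0.16842427 rad
x = r_b·(cos φ + φ·sin φ) = 141.076297
y = r_b·(sin φ − φ·cos φ) = 0.220923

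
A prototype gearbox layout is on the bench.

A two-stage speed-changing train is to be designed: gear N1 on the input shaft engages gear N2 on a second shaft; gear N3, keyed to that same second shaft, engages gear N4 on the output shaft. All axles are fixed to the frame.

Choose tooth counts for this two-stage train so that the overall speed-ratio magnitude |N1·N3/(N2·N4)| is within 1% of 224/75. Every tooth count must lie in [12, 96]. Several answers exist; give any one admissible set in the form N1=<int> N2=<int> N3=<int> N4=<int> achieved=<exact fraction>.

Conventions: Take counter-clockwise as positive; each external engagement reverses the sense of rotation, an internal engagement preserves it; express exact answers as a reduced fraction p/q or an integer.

N1=12 N2=15 N3=56 N4=15 achieved=224/75

2-stage fixed-axis compound train for ratio 224/75
target = 224/75 in lowest terms: an exact hit needs N1·N3 = k·224 and N2·N4 = k·75 for one integer k, every count in [12, 96]; additionally prefer no 1:1 stage (N1 ≠ N2, N3 ≠ N4)
k = 1…2: no 1:1-free in-range split of k·224 and k·75 into factor pairs; take k = 3
k = 3: N1·N3 = 672 = 12·56, N2·N4 = 225 = 15·15
achieved = 12·56/(15·15) = 224/75; |achieved − target| = 0 ≤ 56/1875 ✓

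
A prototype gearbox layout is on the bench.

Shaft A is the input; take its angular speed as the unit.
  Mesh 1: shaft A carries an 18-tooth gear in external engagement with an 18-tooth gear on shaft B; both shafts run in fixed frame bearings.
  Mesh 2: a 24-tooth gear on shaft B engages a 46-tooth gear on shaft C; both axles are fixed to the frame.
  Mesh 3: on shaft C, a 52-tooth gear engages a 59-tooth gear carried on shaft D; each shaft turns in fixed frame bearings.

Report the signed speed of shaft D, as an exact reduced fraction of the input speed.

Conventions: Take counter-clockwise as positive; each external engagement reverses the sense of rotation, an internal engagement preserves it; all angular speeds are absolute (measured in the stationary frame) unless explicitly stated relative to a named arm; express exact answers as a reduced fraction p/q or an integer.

-624/1357

3-mesh fixed-axis compound train (all bearings frame-fixed)
mesh 1 [18T→18T]: |ω|/ω_in = 1×18/18 = 1, sense flips to −
mesh 2 [24T→46T]: |ω|/ω_in = 1×24/46 = 12/23, sense flips to +
mesh 3 [52T→59T]: |ω|/ω_in = (12/23)×52/59 = 624/1357, sense flips to −
signed output speed (× input speed) = -624/1357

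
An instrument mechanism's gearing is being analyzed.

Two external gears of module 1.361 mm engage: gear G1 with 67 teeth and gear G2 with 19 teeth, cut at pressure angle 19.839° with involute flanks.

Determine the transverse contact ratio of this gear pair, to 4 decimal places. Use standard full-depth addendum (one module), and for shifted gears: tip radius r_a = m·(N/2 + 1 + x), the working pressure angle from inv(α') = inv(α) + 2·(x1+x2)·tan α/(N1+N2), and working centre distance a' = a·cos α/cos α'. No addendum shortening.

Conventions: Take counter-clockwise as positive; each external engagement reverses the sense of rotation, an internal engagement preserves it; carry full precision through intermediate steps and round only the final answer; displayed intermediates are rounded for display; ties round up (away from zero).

class = single-mesh tooth geometry [involute pair 67T × 19T, m = 1.361]
base radii: r_b1 = 42.887525, r_b2 = 12.162134
tip radii: r_a1 = 46.954500, r_a2 = 14.290500
no profile shift: α' = α, a' = a
action lengths: √(r_a1²−r_b1²) = 19.115054, √(r_a2²−r_b2²) = 7.503392
base pitch p_b = π·m·cos α = 4.021944
CR = (19.115054 + 7.503392 − 58.523000·sin 19.83900°)/4.021944 = 1.680036
contact ratio ≈ 1.6800

1.6800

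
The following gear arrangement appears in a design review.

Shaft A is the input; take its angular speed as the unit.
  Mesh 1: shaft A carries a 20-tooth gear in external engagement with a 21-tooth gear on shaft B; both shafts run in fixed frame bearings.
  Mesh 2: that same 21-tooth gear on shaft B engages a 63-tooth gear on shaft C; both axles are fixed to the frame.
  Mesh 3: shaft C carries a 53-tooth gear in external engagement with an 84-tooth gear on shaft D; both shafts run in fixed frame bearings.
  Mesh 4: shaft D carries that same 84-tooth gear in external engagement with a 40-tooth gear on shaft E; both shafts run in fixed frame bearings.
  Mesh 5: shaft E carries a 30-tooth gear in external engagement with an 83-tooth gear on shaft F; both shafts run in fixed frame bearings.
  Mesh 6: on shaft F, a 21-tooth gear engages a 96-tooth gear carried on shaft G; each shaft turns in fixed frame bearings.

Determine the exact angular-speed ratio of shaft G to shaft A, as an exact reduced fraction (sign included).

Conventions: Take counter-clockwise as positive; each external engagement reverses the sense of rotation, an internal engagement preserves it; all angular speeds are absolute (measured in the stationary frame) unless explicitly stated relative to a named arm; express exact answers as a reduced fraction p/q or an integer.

265/7968

class = fixed-axis compound train [6 meshes; 6 ratios multiply, 6 sense flips]
mesh 1 [20T→21T]: running ratio 20/21, sense −
mesh 2 [21T→63T]: running ratio 20/63, sense +
mesh 3 [53T→84T]: running ratio 265/1323, sense −
mesh 4 [84T→40T]: running ratio 53/126, sense +
mesh 5 [30T→83T]: running ratio 265/1743, sense −
mesh 6 [21T→96T]: running ratio 265/7968, sense +
ω_out/ω_in = 265/7968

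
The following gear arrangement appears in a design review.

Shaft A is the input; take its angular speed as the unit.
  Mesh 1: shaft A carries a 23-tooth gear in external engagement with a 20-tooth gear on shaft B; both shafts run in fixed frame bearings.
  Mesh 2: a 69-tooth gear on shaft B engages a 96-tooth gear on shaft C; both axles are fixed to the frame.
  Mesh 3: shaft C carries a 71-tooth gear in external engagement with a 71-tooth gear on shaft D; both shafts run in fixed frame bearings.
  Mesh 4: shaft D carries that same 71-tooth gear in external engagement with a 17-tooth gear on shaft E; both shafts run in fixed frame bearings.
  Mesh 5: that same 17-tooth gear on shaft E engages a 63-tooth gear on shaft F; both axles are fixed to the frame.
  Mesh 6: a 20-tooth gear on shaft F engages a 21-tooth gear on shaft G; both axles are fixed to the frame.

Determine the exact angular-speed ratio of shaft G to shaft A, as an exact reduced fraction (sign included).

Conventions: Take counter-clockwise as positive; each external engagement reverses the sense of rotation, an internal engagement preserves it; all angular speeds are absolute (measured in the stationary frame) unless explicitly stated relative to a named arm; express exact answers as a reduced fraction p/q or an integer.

37559/42336

class = fixed-axis compound train [6 meshes; 6 ratios multiply, 6 sense flips]
mesh 1 [23T→20T]: running ratio 23/20, sense −
mesh 2 [69T→96T]: running ratio 529/640, sense +
mesh 3 [71T→71T]: running ratio 529/640, sense −
mesh 4 [71T→17T]: running ratio 37559/10880, sense +
mesh 5 [17T→63T]: running ratio 37559/40320, sense −
mesh 6 [20T→21T]: running ratio 37559/42336, sense +
ω_out/ω_in = 37559/42336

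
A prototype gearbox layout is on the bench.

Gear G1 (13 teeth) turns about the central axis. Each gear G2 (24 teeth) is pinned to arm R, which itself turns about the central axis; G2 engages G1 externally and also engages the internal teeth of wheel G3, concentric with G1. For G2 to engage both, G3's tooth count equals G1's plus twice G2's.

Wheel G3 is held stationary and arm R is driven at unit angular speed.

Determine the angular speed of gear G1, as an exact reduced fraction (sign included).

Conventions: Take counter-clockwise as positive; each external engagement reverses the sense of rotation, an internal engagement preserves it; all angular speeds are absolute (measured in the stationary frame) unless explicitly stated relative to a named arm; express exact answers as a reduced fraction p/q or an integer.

74/13

class = planetary set [G3 = 13+2·24 = 61; Willis about the carrier]
ring teeth: 13 + 2·24 = 61
13(ω_sun−ω_arm) = −61(ω_ring−ω_arm),  ω_ring = 0, ω_arm = 1
ω_sun = 1 − (61/13)(0−1) = 74/13
exact speed ratio = 74/13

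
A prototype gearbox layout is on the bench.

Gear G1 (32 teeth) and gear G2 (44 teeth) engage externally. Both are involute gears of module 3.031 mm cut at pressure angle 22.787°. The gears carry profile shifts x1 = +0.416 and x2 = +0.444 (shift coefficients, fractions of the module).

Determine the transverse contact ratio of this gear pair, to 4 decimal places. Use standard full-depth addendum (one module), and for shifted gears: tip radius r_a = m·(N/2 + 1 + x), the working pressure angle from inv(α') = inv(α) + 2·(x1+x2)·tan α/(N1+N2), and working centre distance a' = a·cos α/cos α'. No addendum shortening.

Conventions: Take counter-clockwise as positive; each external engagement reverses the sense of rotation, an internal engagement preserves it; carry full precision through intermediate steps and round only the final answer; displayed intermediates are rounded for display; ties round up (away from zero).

1.4878

single-mesh involute tooth geometry (32T engaging 44T at module 3.031)
base radii: r_b1 = 44.710938, r_b2 = 61.477540
tip radii: r_a1 = 52.787896, r_a2 = 71.058764
inv(α') = inv(22.787°) + 2·(+0.416+0.444)·tan α/(32+44) = 0.03189355  ⇒  α' = 25.49420°
a' = a·cos α / cos α' = 115.1780·cos 22.787°/cos 25.49420° = 117.643568
action lengths: √(r_a1²−r_b1²) = 28.062323, √(r_a2²−r_b2²) = 35.635095
base pitch p_b = π·m·cos α = 8.778972
CR = (28.062323 + 35.635095 − 117.643568·sin 25.49420°)/8.778972 = 1.487794
contact ratio ≈ 1.4878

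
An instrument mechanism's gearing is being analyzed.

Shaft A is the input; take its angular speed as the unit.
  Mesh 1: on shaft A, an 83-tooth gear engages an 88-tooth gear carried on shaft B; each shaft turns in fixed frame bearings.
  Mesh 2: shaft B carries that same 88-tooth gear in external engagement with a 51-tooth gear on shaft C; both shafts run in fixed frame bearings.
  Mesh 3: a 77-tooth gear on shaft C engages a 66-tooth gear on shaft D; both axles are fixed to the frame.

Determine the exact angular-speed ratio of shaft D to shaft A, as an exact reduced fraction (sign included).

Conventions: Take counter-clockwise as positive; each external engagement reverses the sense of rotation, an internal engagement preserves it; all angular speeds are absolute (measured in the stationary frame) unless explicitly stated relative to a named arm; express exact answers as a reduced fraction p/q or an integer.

class = fixed-axis compound train [3 meshes; 3 ratios multiply, 3 sense flips]
mesh 1 [83T→88T]: running ratio 83/88, sense −
mesh 2 [88T→51T]: running ratio 83/51, sense +
mesh 3 [77T→66T]: running ratio 581/306, sense −
ω_out/ω_in = -581/306

-581/306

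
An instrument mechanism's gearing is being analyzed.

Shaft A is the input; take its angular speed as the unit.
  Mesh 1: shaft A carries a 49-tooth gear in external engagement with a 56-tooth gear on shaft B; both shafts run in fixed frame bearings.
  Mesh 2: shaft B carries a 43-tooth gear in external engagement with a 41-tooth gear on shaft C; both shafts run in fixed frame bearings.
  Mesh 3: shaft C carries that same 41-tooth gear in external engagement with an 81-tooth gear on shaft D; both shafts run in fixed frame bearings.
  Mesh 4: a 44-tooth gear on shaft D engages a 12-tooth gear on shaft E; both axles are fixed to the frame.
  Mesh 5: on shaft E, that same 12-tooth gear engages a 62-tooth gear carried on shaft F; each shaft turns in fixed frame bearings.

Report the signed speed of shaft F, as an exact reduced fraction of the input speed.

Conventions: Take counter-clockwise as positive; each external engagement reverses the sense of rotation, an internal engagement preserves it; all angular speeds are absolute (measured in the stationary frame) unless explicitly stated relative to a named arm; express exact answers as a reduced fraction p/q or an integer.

-3311/10044

5-mesh fixed-axis compound train (all bearings frame-fixed)
mesh 1 [49T→56T]: |ω|/ω_in = 1×49/56 = 7/8, sense flips to −
mesh 2 [43T→41T]: |ω|/ω_in = (7/8)×43/41 = 301/328, sense flips to +
mesh 3 [41T→81T]: |ω|/ω_in = (301/328)×41/81 = 301/648, sense flips to −
mesh 4 [44T→12T]: |ω|/ω_in = (301/648)×44/12 = 3311/1944, sense flips to +
mesh 5 [12T→62T]: |ω|/ω_in = (3311/1944)×12/62 = 3311/10044, sense flips to −
signed output speed (× input speed) = -3311/10044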